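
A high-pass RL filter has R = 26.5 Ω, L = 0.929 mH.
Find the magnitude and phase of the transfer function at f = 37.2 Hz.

Step 1 — Angular frequency: ω = 2π·37.2 = 233.7 rad/s.
Step 2 — Transfer function: H(jω) = jωL/(R + jωL).
Step 3 — Numerator jωL = j·0.2171; denominator R + jωL = 26.5 + j0.2171.
Step 4 — H = 6.714e-05 + j0.008193.
Step 5 — Magnitude: |H| = 0.008194 (-41.7 dB); phase: φ = 89.5°.

|H| = 0.008194 (-41.7 dB), φ = 89.5°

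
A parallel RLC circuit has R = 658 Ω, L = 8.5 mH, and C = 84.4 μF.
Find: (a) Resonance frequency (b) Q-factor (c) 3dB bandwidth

Step 1 — Resonance: ω₀ = 1/√(LC) = 1/√(0.0085·8.44e-05) = 1181 rad/s.
Step 2 — f₀ = ω₀/(2π) = 187.9 Hz.
Step 3 — Parallel Q: Q = R/(ω₀L) = 658/(1181·0.0085) = 65.57.
Step 4 — Bandwidth: Δω = ω₀/Q = 18.01 rad/s; BW = Δω/(2π) = 2.866 Hz.

(a) f₀ = 187.9 Hz  (b) Q = 65.57  (c) BW = 2.866 Hz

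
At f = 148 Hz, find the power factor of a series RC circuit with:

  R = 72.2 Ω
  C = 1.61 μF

Step 1 — Angular frequency: ω = 2π·f = 2π·148 = 929.9 rad/s.
Step 2 — Component impedances:
  R: Z = R = 72.2 Ω
  C: Z = 1/(jωC) = -j/(ω·C) = 0 - j667.9 Ω
Step 3 — Series combination: Z_total = R + C = 72.2 - j667.9 Ω = 671.8∠-83.8° Ω.
Step 4 — Power factor: PF = cos(φ) = Re(Z)/|Z| = 72.2/671.8 = 0.1075.
Step 5 — Type: Im(Z) = -667.9 ⇒ leading (phase φ = -83.8°).

PF = 0.1075 (leading, φ = -83.8°)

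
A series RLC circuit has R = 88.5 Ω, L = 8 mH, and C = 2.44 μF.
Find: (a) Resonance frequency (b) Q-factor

Step 1 — Resonance condition Im(Z)=0 gives ω₀ = 1/√(LC).
Step 2 — ω₀ = 1/√(0.008·2.44e-06) = 7157 rad/s.
Step 3 — f₀ = ω₀/(2π) = 1139 Hz.
Step 4 — Series Q: Q = ω₀L/R = 7157·0.008/88.5 = 0.647.

(a) f₀ = 1139 Hz  (b) Q = 0.647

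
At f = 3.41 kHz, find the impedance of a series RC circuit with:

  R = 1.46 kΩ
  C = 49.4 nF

Step 1 — Angular frequency: ω = 2π·f = 2π·3410 = 2.143e+04 rad/s.
Step 2 — Component impedances:
  R: Z = R = 1460 Ω
  C: Z = 1/(jωC) = -j/(ω·C) = 0 - j944.8 Ω
Step 3 — Series combination: Z_total = R + C = 1460 - j944.8 Ω = 1739∠-32.9° Ω.

Z = 1460 - j944.8 Ω = 1739∠-32.9° Ω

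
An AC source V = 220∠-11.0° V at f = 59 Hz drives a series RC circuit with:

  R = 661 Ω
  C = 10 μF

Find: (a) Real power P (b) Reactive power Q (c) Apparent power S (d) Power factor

Step 1 — Angular frequency: ω = 2π·f = 2π·59 = 370.7 rad/s.
Step 2 — Component impedances:
  R: Z = R = 661 Ω
  C: Z = 1/(jωC) = -j/(ω·C) = 0 - j269.8 Ω
Step 3 — Series combination: Z_total = R + C = 661 - j269.8 Ω = 713.9∠-22.2° Ω.
Step 4 — Source phasor: V = 220∠-11.0° V = 216 - j41.98 V.
Step 5 — Current: I = V / Z = 0.3023 + j0.05986 A = 0.3082∠11.2° A.
Step 6 — Complex power: S = V·I* = 62.77 - j25.62 VA.
Step 7 — Real power: P = Re(S) = 62.77 W.
Step 8 — Reactive power: Q = Im(S) = -25.62 VAR.
Step 9 — Apparent power: |S| = 67.79 VA.
Step 10 — Power factor: PF = P/|S| = 0.9259 (leading).

(a) P = 62.77 W  (b) Q = -25.62 VAR  (c) S = 67.79 VA  (d) PF = 0.9259 (leading)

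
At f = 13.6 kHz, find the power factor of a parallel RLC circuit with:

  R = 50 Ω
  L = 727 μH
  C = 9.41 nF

Step 1 — Angular frequency: ω = 2π·f = 2π·1.36e+04 = 8.545e+04 rad/s.
Step 2 — Component impedances:
  R: Z = R = 50 Ω
  L: Z = jωL = j·8.545e+04·0.000727 = 0 + j62.12 Ω
  C: Z = 1/(jωC) = -j/(ω·C) = 0 - j1244 Ω
Step 3 — Parallel combination: 1/Z_total = 1/R + 1/L + 1/C; Z_total = 31.55 + j24.13 Ω = 39.72∠37.4° Ω.
Step 4 — Power factor: PF = cos(φ) = Re(Z)/|Z| = 31.552/39.719 = 0.7944.
Step 5 — Type: Im(Z) = 24.13 ⇒ lagging (phase φ = 37.4°).

PF = 0.7944 (lagging, φ = 37.4°)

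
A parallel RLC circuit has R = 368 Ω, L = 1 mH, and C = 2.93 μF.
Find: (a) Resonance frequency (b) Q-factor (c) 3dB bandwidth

Step 1 — Resonance: ω₀ = 1/√(LC) = 1/√(0.001·2.93e-06) = 1.847e+04 rad/s.
Step 2 — f₀ = ω₀/(2π) = 2940 Hz.
Step 3 — Parallel Q: Q = R/(ω₀L) = 368/(1.847e+04·0.001) = 19.92.
Step 4 — Bandwidth: Δω = ω₀/Q = 927.4 rad/s; BW = Δω/(2π) = 147.6 Hz.

(a) f₀ = 2940 Hz  (b) Q = 19.92  (c) BW = 147.6 Hz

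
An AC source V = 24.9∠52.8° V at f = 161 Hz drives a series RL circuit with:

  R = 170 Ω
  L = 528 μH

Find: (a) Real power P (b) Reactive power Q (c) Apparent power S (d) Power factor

Step 1 — Angular frequency: ω = 2π·f = 2π·161 = 1012 rad/s.
Step 2 — Component impedances:
  R: Z = R = 170 Ω
  L: Z = jωL = j·1012·0.000528 = 0 + j0.5341 Ω
Step 3 — Series combination: Z_total = R + L = 170 + j0.5341 Ω = 170∠0.2° Ω.
Step 4 — Source phasor: V = 24.9∠52.8° V = 15.05 + j19.83 V.
Step 5 — Current: I = V / Z = 0.08892 + j0.1164 A = 0.1465∠52.6° A.
Step 6 — Complex power: S = V·I* = 3.647 + j0.01146 VA.
Step 7 — Real power: P = Re(S) = 3.647 W.
Step 8 — Reactive power: Q = Im(S) = 0.01146 VAR.
Step 9 — Apparent power: |S| = 3.647 VA.
Step 10 — Power factor: PF = P/|S| = 1 (lagging).

(a) P = 3.647 W  (b) Q = 0.01146 VAR  (c) S = 3.647 VA  (d) PF = 1 (lagging)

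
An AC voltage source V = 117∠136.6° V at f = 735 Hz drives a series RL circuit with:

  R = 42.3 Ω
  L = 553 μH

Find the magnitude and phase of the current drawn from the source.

Step 1 — Angular frequency: ω = 2π·f = 2π·735 = 4618 rad/s.
Step 2 — Component impedances:
  R: Z = R = 42.3 Ω
  L: Z = jωL = j·4618·0.000553 = 0 + j2.554 Ω
Step 3 — Series combination: Z_total = R + L = 42.3 + j2.554 Ω = 42.38∠3.5° Ω.
Step 4 — Source phasor: V = 117∠136.6° V = -85.01 + j80.39 V.
Step 5 — Ohm's law: I = V / Z_total = (-85.01 + j80.39) / (42.3 + j2.554) = -1.888 + j2.014 A.
Step 6 — Convert to polar: |I| = 2.761 A, ∠I = 133.1°.

I = 2.761∠133.1° A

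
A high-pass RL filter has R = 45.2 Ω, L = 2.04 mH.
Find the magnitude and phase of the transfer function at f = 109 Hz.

Step 1 — Angular frequency: ω = 2π·109 = 684.9 rad/s.
Step 2 — Transfer function: H(jω) = jωL/(R + jωL).
Step 3 — Numerator jωL = j·1.397; denominator R + jωL = 45.2 + j1.397.
Step 4 — H = 0.0009545 + j0.03088.
Step 5 — Magnitude: |H| = 0.0309 (-30.2 dB); phase: φ = 88.2°.

|H| = 0.0309 (-30.2 dB), φ = 88.2°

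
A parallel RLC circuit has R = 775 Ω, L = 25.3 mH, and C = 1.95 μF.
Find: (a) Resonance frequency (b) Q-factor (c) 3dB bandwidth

Step 1 — Resonance: ω₀ = 1/√(LC) = 1/√(0.0253·1.95e-06) = 4502 rad/s.
Step 2 — f₀ = ω₀/(2π) = 716.5 Hz.
Step 3 — Parallel Q: Q = R/(ω₀L) = 775/(4502·0.0253) = 6.804.
Step 4 — Bandwidth: Δω = ω₀/Q = 661.7 rad/s; BW = Δω/(2π) = 105.3 Hz.

(a) f₀ = 716.5 Hz  (b) Q = 6.804  (c) BW = 105.3 Hz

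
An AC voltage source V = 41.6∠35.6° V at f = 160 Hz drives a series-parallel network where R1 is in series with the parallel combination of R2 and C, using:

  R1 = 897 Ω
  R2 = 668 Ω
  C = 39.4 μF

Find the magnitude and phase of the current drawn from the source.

Step 1 — Angular frequency: ω = 2π·f = 2π·160 = 1005 rad/s.
Step 2 — Component impedances:
  R1: Z = R = 897 Ω
  R2: Z = R = 668 Ω
  C: Z = 1/(jωC) = -j/(ω·C) = 0 - j25.25 Ω
Step 3 — Parallel branch: R2 || C = 1/(1/R2 + 1/C) = 0.9528 - j25.21 Ω.
Step 4 — Series with R1: Z_total = R1 + (R2 || C) = 898 - j25.21 Ω = 898.3∠-1.6° Ω.
Step 5 — Source phasor: V = 41.6∠35.6° V = 33.82 + j24.22 V.
Step 6 — Ohm's law: I = V / Z_total = (33.82 + j24.22) / (898 - j25.21) = 0.03688 + j0.028 A.
Step 7 — Convert to polar: |I| = 0.04631 A, ∠I = 37.2°.

I = 0.04631∠37.2° A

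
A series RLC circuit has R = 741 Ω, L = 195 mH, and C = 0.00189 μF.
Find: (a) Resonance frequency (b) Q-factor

Step 1 — Resonance condition Im(Z)=0 gives ω₀ = 1/√(LC).
Step 2 — ω₀ = 1/√(0.195·1.89e-09) = 5.209e+04 rad/s.
Step 3 — f₀ = ω₀/(2π) = 8290 Hz.
Step 4 — Series Q: Q = ω₀L/R = 5.209e+04·0.195/741 = 13.71.

(a) f₀ = 8290 Hz  (b) Q = 13.71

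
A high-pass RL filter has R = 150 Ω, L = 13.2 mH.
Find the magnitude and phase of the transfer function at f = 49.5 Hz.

Step 1 — Angular frequency: ω = 2π·49.5 = 311 rad/s.
Step 2 — Transfer function: H(jω) = jωL/(R + jωL).
Step 3 — Numerator jωL = j·4.105; denominator R + jωL = 150 + j4.105.
Step 4 — H = 0.0007485 + j0.02735.
Step 5 — Magnitude: |H| = 0.02736 (-31.3 dB); phase: φ = 88.4°.

|H| = 0.02736 (-31.3 dB), φ = 88.4°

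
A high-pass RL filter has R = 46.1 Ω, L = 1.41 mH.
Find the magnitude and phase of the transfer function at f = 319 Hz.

Step 1 — Angular frequency: ω = 2π·319 = 2004 rad/s.
Step 2 — Transfer function: H(jω) = jωL/(R + jωL).
Step 3 — Numerator jωL = j·2.826; denominator R + jωL = 46.1 + j2.826.
Step 4 — H = 0.003744 + j0.06107.
Step 5 — Magnitude: |H| = 0.06119 (-24.3 dB); phase: φ = 86.5°.

|H| = 0.06119 (-24.3 dB), φ = 86.5°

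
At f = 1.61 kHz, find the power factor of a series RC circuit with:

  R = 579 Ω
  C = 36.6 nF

Step 1 — Angular frequency: ω = 2π·f = 2π·1610 = 1.012e+04 rad/s.
Step 2 — Component impedances:
  R: Z = R = 579 Ω
  C: Z = 1/(jωC) = -j/(ω·C) = 0 - j2701 Ω
Step 3 — Series combination: Z_total = R + C = 579 - j2701 Ω = 2762∠-77.9° Ω.
Step 4 — Power factor: PF = cos(φ) = Re(Z)/|Z| = 579/2762 = 0.2096.
Step 5 — Type: Im(Z) = -2701 ⇒ leading (phase φ = -77.9°).

PF = 0.2096 (leading, φ = -77.9°)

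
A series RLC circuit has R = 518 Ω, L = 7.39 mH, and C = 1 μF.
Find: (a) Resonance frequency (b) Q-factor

Step 1 — Resonance condition Im(Z)=0 gives ω₀ = 1/√(LC).
Step 2 — ω₀ = 1/√(0.00739·1e-06) = 1.163e+04 rad/s.
Step 3 — f₀ = ω₀/(2π) = 1851 Hz.
Step 4 — Series Q: Q = ω₀L/R = 1.163e+04·0.00739/518 = 0.166.

(a) f₀ = 1851 Hz  (b) Q = 0.166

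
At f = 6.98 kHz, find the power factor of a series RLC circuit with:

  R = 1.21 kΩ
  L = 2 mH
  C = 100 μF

Step 1 — Angular frequency: ω = 2π·f = 2π·6980 = 4.386e+04 rad/s.
Step 2 — Component impedances:
  R: Z = R = 1210 Ω
  L: Z = jωL = j·4.386e+04·0.002 = 0 + j87.71 Ω
  C: Z = 1/(jωC) = -j/(ω·C) = 0 - j0.228 Ω
Step 3 — Series combination: Z_total = R + L + C = 1210 + j87.49 Ω = 1213∠4.1° Ω.
Step 4 — Power factor: PF = cos(φ) = Re(Z)/|Z| = 1210/1213.2 = 0.9974.
Step 5 — Type: Im(Z) = 87.49 ⇒ lagging (phase φ = 4.1°).

PF = 0.9974 (lagging, φ = 4.1°)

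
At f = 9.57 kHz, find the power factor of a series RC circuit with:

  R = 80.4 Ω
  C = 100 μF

Step 1 — Angular frequency: ω = 2π·f = 2π·9570 = 6.013e+04 rad/s.
Step 2 — Component impedances:
  R: Z = R = 80.4 Ω
  C: Z = 1/(jωC) = -j/(ω·C) = 0 - j0.1663 Ω
Step 3 — Series combination: Z_total = R + C = 80.4 - j0.1663 Ω = 80.4∠-0.1° Ω.
Step 4 — Power factor: PF = cos(φ) = Re(Z)/|Z| = 80.4/80.4 = 1.
Step 5 — Type: Im(Z) = -0.1663 ⇒ leading (phase φ = -0.1°).

PF = 1 (leading, φ = -0.1°)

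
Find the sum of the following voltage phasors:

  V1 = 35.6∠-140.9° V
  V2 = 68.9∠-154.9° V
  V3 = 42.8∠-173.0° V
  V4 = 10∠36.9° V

Step 1 — Convert each phasor to rectangular form:
  V1 = 35.6·(cos(-140.9°) + j·sin(-140.9°)) = -27.63 - j22.45 V
  V2 = 68.9·(cos(-154.9°) + j·sin(-154.9°)) = -62.39 - j29.23 V
  V3 = 42.8·(cos(-173.0°) + j·sin(-173.0°)) = -42.48 - j5.216 V
  V4 = 10·(cos(36.9°) + j·sin(36.9°)) = 7.997 + j6.004 V
Step 2 — Sum components: V_total = -124.5 - j50.89 V.
Step 3 — Convert to polar: |V_total| = 134.5 V, ∠V_total = -157.8°.

V_total = 134.5∠-157.8° V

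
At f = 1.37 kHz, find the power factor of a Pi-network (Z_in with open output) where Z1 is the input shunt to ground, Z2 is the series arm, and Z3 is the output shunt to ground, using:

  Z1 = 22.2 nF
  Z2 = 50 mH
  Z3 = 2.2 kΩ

Step 1 — Angular frequency: ω = 2π·f = 2π·1370 = 8608 rad/s.
Step 2 — Component impedances:
  Z1: Z = 1/(jωC) = -j/(ω·C) = 0 - j5233 Ω
  Z2: Z = jωL = j·8608·0.05 = 0 + j430.4 Ω
  Z3: Z = R = 2200 Ω
Step 3 — With open output, the series arm Z2 and the output shunt Z3 appear in series to ground: Z2 + Z3 = 2200 + j430.4 Ω.
Step 4 — Parallel with input shunt Z1: Z_in = Z1 || (Z2 + Z3) = 2159 - j520 Ω = 2221∠-13.5° Ω.
Step 5 — Power factor: PF = cos(φ) = Re(Z)/|Z| = 2158.9/2220.7 = 0.9722.
Step 6 — Type: Im(Z) = -520 ⇒ leading (phase φ = -13.5°).

PF = 0.9722 (leading, φ = -13.5°)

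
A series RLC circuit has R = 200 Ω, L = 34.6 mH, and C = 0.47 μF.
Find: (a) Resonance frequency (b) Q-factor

Step 1 — Resonance condition Im(Z)=0 gives ω₀ = 1/√(LC).
Step 2 — ω₀ = 1/√(0.0346·4.7e-07) = 7842 rad/s.
Step 3 — f₀ = ω₀/(2π) = 1248 Hz.
Step 4 — Series Q: Q = ω₀L/R = 7842·0.0346/200 = 1.357.

(a) f₀ = 1248 Hz  (b) Q = 1.357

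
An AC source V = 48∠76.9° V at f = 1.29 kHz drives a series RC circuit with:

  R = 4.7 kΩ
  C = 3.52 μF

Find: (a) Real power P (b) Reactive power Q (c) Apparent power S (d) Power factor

Step 1 — Angular frequency: ω = 2π·f = 2π·1290 = 8105 rad/s.
Step 2 — Component impedances:
  R: Z = R = 4700 Ω
  C: Z = 1/(jωC) = -j/(ω·C) = 0 - j35.05 Ω
Step 3 — Series combination: Z_total = R + C = 4700 - j35.05 Ω = 4700∠-0.4° Ω.
Step 4 — Source phasor: V = 48∠76.9° V = 10.88 + j46.75 V.
Step 5 — Current: I = V / Z = 0.00224 + j0.009964 A = 0.01021∠77.3° A.
Step 6 — Complex power: S = V·I* = 0.4902 - j0.003656 VA.
Step 7 — Real power: P = Re(S) = 0.4902 W.
Step 8 — Reactive power: Q = Im(S) = -0.003656 VAR.
Step 9 — Apparent power: |S| = 0.4902 VA.
Step 10 — Power factor: PF = P/|S| = 1 (leading).

(a) P = 0.4902 W  (b) Q = -0.003656 VAR  (c) S = 0.4902 VA  (d) PF = 1 (leading)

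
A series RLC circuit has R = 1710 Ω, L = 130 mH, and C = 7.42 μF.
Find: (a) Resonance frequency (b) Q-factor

Step 1 — Resonance condition Im(Z)=0 gives ω₀ = 1/√(LC).
Step 2 — ω₀ = 1/√(0.13·7.42e-06) = 1018 rad/s.
Step 3 — f₀ = ω₀/(2π) = 162 Hz.
Step 4 — Series Q: Q = ω₀L/R = 1018·0.13/1710 = 0.07741.

(a) f₀ = 162 Hz  (b) Q = 0.07741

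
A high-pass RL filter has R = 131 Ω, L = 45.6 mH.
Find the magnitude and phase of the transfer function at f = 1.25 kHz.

Step 1 — Angular frequency: ω = 2π·1250 = 7854 rad/s.
Step 2 — Transfer function: H(jω) = jωL/(R + jωL).
Step 3 — Numerator jωL = j·358.1; denominator R + jωL = 131 + j358.1.
Step 4 — H = 0.882 + j0.3226.
Step 5 — Magnitude: |H| = 0.9391 (-0.5 dB); phase: φ = 20.1°.

|H| = 0.9391 (-0.5 dB), φ = 20.1°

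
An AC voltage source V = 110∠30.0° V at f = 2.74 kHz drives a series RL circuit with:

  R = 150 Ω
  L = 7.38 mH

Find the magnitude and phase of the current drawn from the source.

Step 1 — Angular frequency: ω = 2π·f = 2π·2740 = 1.722e+04 rad/s.
Step 2 — Component impedances:
  R: Z = R = 150 Ω
  L: Z = jωL = j·1.722e+04·0.00738 = 0 + j127.1 Ω
Step 3 — Series combination: Z_total = R + L = 150 + j127.1 Ω = 196.6∠40.3° Ω.
Step 4 — Source phasor: V = 110∠30.0° V = 95.26 + j55 V.
Step 5 — Ohm's law: I = V / Z_total = (95.26 + j55) / (150 + j127.1) = 0.5506 - j0.09972 A.
Step 6 — Convert to polar: |I| = 0.5596 A, ∠I = -10.3°.

I = 0.5596∠-10.3° A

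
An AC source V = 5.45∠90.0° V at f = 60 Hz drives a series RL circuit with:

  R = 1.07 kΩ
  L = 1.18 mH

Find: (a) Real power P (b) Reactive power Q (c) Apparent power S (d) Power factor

Step 1 — Angular frequency: ω = 2π·f = 2π·60 = 377 rad/s.
Step 2 — Component impedances:
  R: Z = R = 1070 Ω
  L: Z = jωL = j·377·0.00118 = 0 + j0.4448 Ω
Step 3 — Series combination: Z_total = R + L = 1070 + j0.4448 Ω = 1070∠0.0° Ω.
Step 4 — Source phasor: V = 5.45∠90.0° V = 0 + j5.45 V.
Step 5 — Current: I = V / Z = 2.118e-06 + j0.005093 A = 0.005093∠90.0° A.
Step 6 — Complex power: S = V·I* = 0.02776 + j1.154e-05 VA.
Step 7 — Real power: P = Re(S) = 0.02776 W.
Step 8 — Reactive power: Q = Im(S) = 1.154e-05 VAR.
Step 9 — Apparent power: |S| = 0.02776 VA.
Step 10 — Power factor: PF = P/|S| = 1 (lagging).

(a) P = 0.02776 W  (b) Q = 1.154e-05 VAR  (c) S = 0.02776 VA  (d) PF = 1 (lagging)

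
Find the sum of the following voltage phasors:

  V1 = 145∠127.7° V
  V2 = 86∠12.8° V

Step 1 — Convert each phasor to rectangular form:
  V1 = 145·(cos(127.7°) + j·sin(127.7°)) = -88.67 + j114.7 V
  V2 = 86·(cos(12.8°) + j·sin(12.8°)) = 83.86 + j19.05 V
Step 2 — Sum components: V_total = -4.809 + j133.8 V.
Step 3 — Convert to polar: |V_total| = 133.9 V, ∠V_total = 92.1°.

V_total = 133.9∠92.1° V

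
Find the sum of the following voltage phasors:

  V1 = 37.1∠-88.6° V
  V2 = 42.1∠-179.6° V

Step 1 — Convert each phasor to rectangular form:
  V1 = 37.1·(cos(-88.6°) + j·sin(-88.6°)) = 0.9064 - j37.09 V
  V2 = 42.1·(cos(-179.6°) + j·sin(-179.6°)) = -42.1 - j0.2939 V
Step 2 — Sum components: V_total = -41.19 - j37.38 V.
Step 3 — Convert to polar: |V_total| = 55.63 V, ∠V_total = -137.8°.

V_total = 55.63∠-137.8° V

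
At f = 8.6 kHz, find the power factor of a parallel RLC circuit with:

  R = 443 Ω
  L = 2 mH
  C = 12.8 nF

Step 1 — Angular frequency: ω = 2π·f = 2π·8600 = 5.404e+04 rad/s.
Step 2 — Component impedances:
  R: Z = R = 443 Ω
  L: Z = jωL = j·5.404e+04·0.002 = 0 + j108.1 Ω
  C: Z = 1/(jωC) = -j/(ω·C) = 0 - j1446 Ω
Step 3 — Parallel combination: 1/Z_total = 1/R + 1/L + 1/C; Z_total = 28.79 + j109.2 Ω = 112.9∠75.2° Ω.
Step 4 — Power factor: PF = cos(φ) = Re(Z)/|Z| = 28.794/112.94 = 0.2549.
Step 5 — Type: Im(Z) = 109.2 ⇒ lagging (phase φ = 75.2°).

PF = 0.2549 (lagging, φ = 75.2°)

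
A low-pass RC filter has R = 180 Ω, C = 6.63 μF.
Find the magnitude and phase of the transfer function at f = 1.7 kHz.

Step 1 — Angular frequency: ω = 2π·1700 = 1.068e+04 rad/s.
Step 2 — Transfer function: H(jω) = 1/(1 + jωRC).
Step 3 — Denominator: 1 + jωRC = 1 + j·1.068e+04·180·6.63e-06 = 1 + j12.75.
Step 4 — H = 0.006117 - j0.07797.
Step 5 — Magnitude: |H| = 0.07821 (-22.1 dB); phase: φ = -85.5°.

|H| = 0.07821 (-22.1 dB), φ = -85.5°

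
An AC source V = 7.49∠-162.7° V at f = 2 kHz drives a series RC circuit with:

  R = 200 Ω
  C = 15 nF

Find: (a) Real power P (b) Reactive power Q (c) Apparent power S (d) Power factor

Step 1 — Angular frequency: ω = 2π·f = 2π·2000 = 1.257e+04 rad/s.
Step 2 — Component impedances:
  R: Z = R = 200 Ω
  C: Z = 1/(jωC) = -j/(ω·C) = 0 - j5305 Ω
Step 3 — Series combination: Z_total = R + C = 200 - j5305 Ω = 5309∠-87.8° Ω.
Step 4 — Source phasor: V = 7.49∠-162.7° V = -7.151 - j2.227 V.
Step 5 — Current: I = V / Z = 0.0003685 - j0.001362 A = 0.001411∠-74.9° A.
Step 6 — Complex power: S = V·I* = 0.0003981 - j0.01056 VA.
Step 7 — Real power: P = Re(S) = 0.0003981 W.
Step 8 — Reactive power: Q = Im(S) = -0.01056 VAR.
Step 9 — Apparent power: |S| = 0.01057 VA.
Step 10 — Power factor: PF = P/|S| = 0.03767 (leading).

(a) P = 0.0003981 W  (b) Q = -0.01056 VAR  (c) S = 0.01057 VA  (d) PF = 0.03767 (leading)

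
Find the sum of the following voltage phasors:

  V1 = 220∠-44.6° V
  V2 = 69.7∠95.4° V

Step 1 — Convert each phasor to rectangular form:
  V1 = 220·(cos(-44.6°) + j·sin(-44.6°)) = 156.6 - j154.5 V
  V2 = 69.7·(cos(95.4°) + j·sin(95.4°)) = -6.559 + j69.39 V
Step 2 — Sum components: V_total = 150.1 - j85.08 V.
Step 3 — Convert to polar: |V_total| = 172.5 V, ∠V_total = -29.5°.

V_total = 172.5∠-29.5° V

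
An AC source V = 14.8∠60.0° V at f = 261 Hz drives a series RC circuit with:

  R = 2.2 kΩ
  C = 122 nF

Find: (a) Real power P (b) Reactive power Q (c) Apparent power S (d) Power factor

Step 1 — Angular frequency: ω = 2π·f = 2π·261 = 1640 rad/s.
Step 2 — Component impedances:
  R: Z = R = 2200 Ω
  C: Z = 1/(jωC) = -j/(ω·C) = 0 - j4998 Ω
Step 3 — Series combination: Z_total = R + C = 2200 - j4998 Ω = 5461∠-66.2° Ω.
Step 4 — Source phasor: V = 14.8∠60.0° V = 7.4 + j12.82 V.
Step 5 — Current: I = V / Z = -0.001602 + j0.002186 A = 0.00271∠126.2° A.
Step 6 — Complex power: S = V·I* = 0.01616 - j0.03671 VA.
Step 7 — Real power: P = Re(S) = 0.01616 W.
Step 8 — Reactive power: Q = Im(S) = -0.03671 VAR.
Step 9 — Apparent power: |S| = 0.04011 VA.
Step 10 — Power factor: PF = P/|S| = 0.4029 (leading).

(a) P = 0.01616 W  (b) Q = -0.03671 VAR  (c) S = 0.04011 VA  (d) PF = 0.4029 (leading)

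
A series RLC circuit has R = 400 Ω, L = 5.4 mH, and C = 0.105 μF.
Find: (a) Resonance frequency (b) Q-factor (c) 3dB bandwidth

Step 1 — Resonance: ω₀ = 1/√(LC) = 1/√(0.0054·1.05e-07) = 4.2e+04 rad/s.
Step 2 — f₀ = ω₀/(2π) = 6684 Hz.
Step 3 — Series Q: Q = ω₀L/R = 4.2e+04·0.0054/400 = 0.5669.
Step 4 — Bandwidth: Δω = ω₀/Q = 7.407e+04 rad/s; BW = Δω/(2π) = 1.179e+04 Hz.

(a) f₀ = 6684 Hz  (b) Q = 0.5669  (c) BW = 1.179e+04 Hz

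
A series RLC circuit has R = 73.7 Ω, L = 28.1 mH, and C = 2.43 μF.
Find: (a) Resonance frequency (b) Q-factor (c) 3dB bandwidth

Step 1 — Resonance condition Im(Z)=0 gives ω₀ = 1/√(LC).
Step 2 — ω₀ = 1/√(0.0281·2.43e-06) = 3827 rad/s.
Step 3 — f₀ = ω₀/(2π) = 609.1 Hz.
Step 4 — Series Q: Q = ω₀L/R = 3827·0.0281/73.7 = 1.459.
Step 5 — 3dB bandwidth: Δω = ω₀/Q = 2623 rad/s; BW = Δω/(2π) = 417.4 Hz.

(a) f₀ = 609.1 Hz  (b) Q = 1.459  (c) BW = 417.4 Hz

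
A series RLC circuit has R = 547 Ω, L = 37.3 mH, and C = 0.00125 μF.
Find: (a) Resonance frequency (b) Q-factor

Step 1 — Resonance condition Im(Z)=0 gives ω₀ = 1/√(LC).
Step 2 — ω₀ = 1/√(0.0373·1.25e-09) = 1.465e+05 rad/s.
Step 3 — f₀ = ω₀/(2π) = 2.331e+04 Hz.
Step 4 — Series Q: Q = ω₀L/R = 1.465e+05·0.0373/547 = 9.986.

(a) f₀ = 2.331e+04 Hz  (b) Q = 9.986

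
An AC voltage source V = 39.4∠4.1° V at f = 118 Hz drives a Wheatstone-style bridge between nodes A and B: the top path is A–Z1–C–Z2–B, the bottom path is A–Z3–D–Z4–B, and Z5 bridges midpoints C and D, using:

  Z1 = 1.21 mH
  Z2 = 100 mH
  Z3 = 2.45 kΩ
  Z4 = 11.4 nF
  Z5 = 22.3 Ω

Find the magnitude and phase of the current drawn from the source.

Step 1 — Angular frequency: ω = 2π·f = 2π·118 = 741.4 rad/s.
Step 2 — Component impedances:
  Z1: Z = jωL = j·741.4·0.00121 = 0 + j0.8971 Ω
  Z2: Z = jωL = j·741.4·0.1 = 0 + j74.14 Ω
  Z3: Z = R = 2450 Ω
  Z4: Z = 1/(jωC) = -j/(ω·C) = 0 - j1.183e+05 Ω
  Z5: Z = R = 22.3 Ω
Step 3 — Bridge requires nodal analysis (the Z5 bridge couples midpoints C and D, so the two paths cannot be reduced to a simple series/parallel combination). Setting node B to ground and injecting 1 A at node A, the 3-node admittance system at A, C, D solves to V_A = Z_AB = 0.0003342 + j75.09 Ω = 75.09∠90.0° Ω.
Step 4 — Source phasor: V = 39.4∠4.1° V = 39.3 + j2.817 V.
Step 5 — Ohm's law: I = V / Z_total = (39.3 + j2.817) / (0.0003342 + j75.09) = 0.03752 - j0.5234 A.
Step 6 — Convert to polar: |I| = 0.5247 A, ∠I = -85.9°.

I = 0.5247∠-85.9° A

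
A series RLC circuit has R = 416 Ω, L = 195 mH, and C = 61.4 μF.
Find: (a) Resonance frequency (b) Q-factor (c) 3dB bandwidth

Step 1 — Resonance: ω₀ = 1/√(LC) = 1/√(0.195·6.14e-05) = 289 rad/s.
Step 2 — f₀ = ω₀/(2π) = 46 Hz.
Step 3 — Series Q: Q = ω₀L/R = 289·0.195/416 = 0.1355.
Step 4 — Bandwidth: Δω = ω₀/Q = 2133 rad/s; BW = Δω/(2π) = 339.5 Hz.

(a) f₀ = 46 Hz  (b) Q = 0.1355  (c) BW = 339.5 Hz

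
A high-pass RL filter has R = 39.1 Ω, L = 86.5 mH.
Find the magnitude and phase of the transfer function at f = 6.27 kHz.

Step 1 — Angular frequency: ω = 2π·6270 = 3.94e+04 rad/s.
Step 2 — Transfer function: H(jω) = jωL/(R + jωL).
Step 3 — Numerator jωL = j·3408; denominator R + jωL = 39.1 + j3408.
Step 4 — H = 0.9999 + j0.01147.
Step 5 — Magnitude: |H| = 0.9999 (-0.0 dB); phase: φ = 0.7°.

|H| = 0.9999 (-0.0 dB), φ = 0.7°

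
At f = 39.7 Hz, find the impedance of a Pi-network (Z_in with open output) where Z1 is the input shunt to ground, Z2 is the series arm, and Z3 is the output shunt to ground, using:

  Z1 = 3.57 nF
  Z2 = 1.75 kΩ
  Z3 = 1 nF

Step 1 — Angular frequency: ω = 2π·f = 2π·39.7 = 249.4 rad/s.
Step 2 — Component impedances:
  Z1: Z = 1/(jωC) = -j/(ω·C) = 0 - j1.123e+06 Ω
  Z2: Z = R = 1750 Ω
  Z3: Z = 1/(jωC) = -j/(ω·C) = 0 - j4.009e+06 Ω
Step 3 — With open output, the series arm Z2 and the output shunt Z3 appear in series to ground: Z2 + Z3 = 1750 - j4.009e+06 Ω.
Step 4 — Parallel with input shunt Z1: Z_in = Z1 || (Z2 + Z3) = 83.79 - j8.772e+05 Ω = 8.772e+05∠-90.0° Ω.

Z = 83.79 - j8.772e+05 Ω = 8.772e+05∠-90.0° Ω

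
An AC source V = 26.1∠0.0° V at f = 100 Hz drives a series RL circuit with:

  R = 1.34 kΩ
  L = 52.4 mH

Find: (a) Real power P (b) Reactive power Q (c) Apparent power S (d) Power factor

Step 1 — Angular frequency: ω = 2π·f = 2π·100 = 628.3 rad/s.
Step 2 — Component impedances:
  R: Z = R = 1340 Ω
  L: Z = jωL = j·628.3·0.0524 = 0 + j32.92 Ω
Step 3 — Series combination: Z_total = R + L = 1340 + j32.92 Ω = 1340∠1.4° Ω.
Step 4 — Source phasor: V = 26.1∠0.0° V = 26.1 V.
Step 5 — Current: I = V / Z = 0.01947 - j0.0004783 A = 0.01947∠-1.4° A.
Step 6 — Complex power: S = V·I* = 0.5081 + j0.01248 VA.
Step 7 — Real power: P = Re(S) = 0.5081 W.
Step 8 — Reactive power: Q = Im(S) = 0.01248 VAR.
Step 9 — Apparent power: |S| = 0.5082 VA.
Step 10 — Power factor: PF = P/|S| = 0.9997 (lagging).

(a) P = 0.5081 W  (b) Q = 0.01248 VAR  (c) S = 0.5082 VA  (d) PF = 0.9997 (lagging)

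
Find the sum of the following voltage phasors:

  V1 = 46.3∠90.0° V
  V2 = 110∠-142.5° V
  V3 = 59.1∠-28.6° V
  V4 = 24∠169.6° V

Step 1 — Convert each phasor to rectangular form:
  V1 = 46.3·(cos(90.0°) + j·sin(90.0°)) = 0 + j46.3 V
  V2 = 110·(cos(-142.5°) + j·sin(-142.5°)) = -87.27 - j66.96 V
  V3 = 59.1·(cos(-28.6°) + j·sin(-28.6°)) = 51.89 - j28.29 V
  V4 = 24·(cos(169.6°) + j·sin(169.6°)) = -23.61 + j4.332 V
Step 2 — Sum components: V_total = -58.99 - j44.62 V.
Step 3 — Convert to polar: |V_total| = 73.96 V, ∠V_total = -142.9°.

V_total = 73.96∠-142.9° V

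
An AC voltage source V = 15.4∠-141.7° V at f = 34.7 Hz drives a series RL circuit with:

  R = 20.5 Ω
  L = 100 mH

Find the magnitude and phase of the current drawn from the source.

Step 1 — Angular frequency: ω = 2π·f = 2π·34.7 = 218 rad/s.
Step 2 — Component impedances:
  R: Z = R = 20.5 Ω
  L: Z = jωL = j·218·0.1 = 0 + j21.8 Ω
Step 3 — Series combination: Z_total = R + L = 20.5 + j21.8 Ω = 29.93∠46.8° Ω.
Step 4 — Source phasor: V = 15.4∠-141.7° V = -12.09 - j9.545 V.
Step 5 — Ohm's law: I = V / Z_total = (-12.09 - j9.545) / (20.5 + j21.8) = -0.509 + j0.07574 A.
Step 6 — Convert to polar: |I| = 0.5146 A, ∠I = 171.5°.

I = 0.5146∠171.5° A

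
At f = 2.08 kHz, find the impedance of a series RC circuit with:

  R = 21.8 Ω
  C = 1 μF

Step 1 — Angular frequency: ω = 2π·f = 2π·2080 = 1.307e+04 rad/s.
Step 2 — Component impedances:
  R: Z = R = 21.8 Ω
  C: Z = 1/(jωC) = -j/(ω·C) = 0 - j76.52 Ω
Step 3 — Series combination: Z_total = R + C = 21.8 - j76.52 Ω = 79.56∠-74.1° Ω.

Z = 21.8 - j76.52 Ω = 79.56∠-74.1° Ω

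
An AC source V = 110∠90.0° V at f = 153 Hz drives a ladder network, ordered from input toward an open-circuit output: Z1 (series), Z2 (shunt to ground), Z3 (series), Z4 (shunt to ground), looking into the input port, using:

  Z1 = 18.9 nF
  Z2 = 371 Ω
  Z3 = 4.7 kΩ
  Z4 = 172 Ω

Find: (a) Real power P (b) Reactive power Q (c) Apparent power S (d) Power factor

Step 1 — Angular frequency: ω = 2π·f = 2π·153 = 961.3 rad/s.
Step 2 — Component impedances:
  Z1: Z = 1/(jωC) = -j/(ω·C) = 0 - j5.504e+04 Ω
  Z2: Z = R = 371 Ω
  Z3: Z = R = 4700 Ω
  Z4: Z = R = 172 Ω
Step 3 — Ladder network (open output): work backward from the far end, alternating series and parallel combinations. Z_in = 344.7 - j5.504e+04 Ω = 5.504e+04∠-89.6° Ω.
Step 4 — Source phasor: V = 110∠90.0° V = 0 + j110 V.
Step 5 — Current: I = V / Z = -0.001999 + j1.252e-05 A = 0.001999∠179.6° A.
Step 6 — Complex power: S = V·I* = 0.001377 - j0.2198 VA.
Step 7 — Real power: P = Re(S) = 0.001377 W.
Step 8 — Reactive power: Q = Im(S) = -0.2198 VAR.
Step 9 — Apparent power: |S| = 0.2198 VA.
Step 10 — Power factor: PF = P/|S| = 0.006264 (leading).

(a) P = 0.001377 W  (b) Q = -0.2198 VAR  (c) S = 0.2198 VA  (d) PF = 0.006264 (leading)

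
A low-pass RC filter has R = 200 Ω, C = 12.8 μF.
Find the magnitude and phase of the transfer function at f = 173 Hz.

Step 1 — Angular frequency: ω = 2π·173 = 1087 rad/s.
Step 2 — Transfer function: H(jω) = 1/(1 + jωRC).
Step 3 — Denominator: 1 + jωRC = 1 + j·1087·200·1.28e-05 = 1 + j2.783.
Step 4 — H = 0.1144 - j0.3183.
Step 5 — Magnitude: |H| = 0.3382 (-9.4 dB); phase: φ = -70.2°.

|H| = 0.3382 (-9.4 dB), φ = -70.2°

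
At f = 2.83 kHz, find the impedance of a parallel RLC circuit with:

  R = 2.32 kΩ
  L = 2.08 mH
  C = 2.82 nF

Step 1 — Angular frequency: ω = 2π·f = 2π·2830 = 1.778e+04 rad/s.
Step 2 — Component impedances:
  R: Z = R = 2320 Ω
  L: Z = jωL = j·1.778e+04·0.00208 = 0 + j36.99 Ω
  C: Z = 1/(jωC) = -j/(ω·C) = 0 - j1.994e+04 Ω
Step 3 — Parallel combination: 1/Z_total = 1/R + 1/L + 1/C; Z_total = 0.5917 + j37.04 Ω = 37.05∠89.1° Ω.

Z = 0.5917 + j37.04 Ω = 37.05∠89.1° Ω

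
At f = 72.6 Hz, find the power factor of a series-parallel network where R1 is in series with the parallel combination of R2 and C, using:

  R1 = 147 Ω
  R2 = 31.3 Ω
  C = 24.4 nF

Step 1 — Angular frequency: ω = 2π·f = 2π·72.6 = 456.2 rad/s.
Step 2 — Component impedances:
  R1: Z = R = 147 Ω
  R2: Z = R = 31.3 Ω
  C: Z = 1/(jωC) = -j/(ω·C) = 0 - j8.984e+04 Ω
Step 3 — Parallel branch: R2 || C = 1/(1/R2 + 1/C) = 31.3 - j0.0109 Ω.
Step 4 — Series with R1: Z_total = R1 + (R2 || C) = 178.3 - j0.0109 Ω = 178.3∠-0.0° Ω.
Step 5 — Power factor: PF = cos(φ) = Re(Z)/|Z| = 178.3/178.3 = 1.
Step 6 — Type: Im(Z) = -0.0109 ⇒ leading (phase φ = -0.0°).

PF = 1 (leading, φ = -0.0°)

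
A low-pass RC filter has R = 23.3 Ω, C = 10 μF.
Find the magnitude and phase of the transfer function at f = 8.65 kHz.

Step 1 — Angular frequency: ω = 2π·8650 = 5.435e+04 rad/s.
Step 2 — Transfer function: H(jω) = 1/(1 + jωRC).
Step 3 — Denominator: 1 + jωRC = 1 + j·5.435e+04·23.3·1e-05 = 1 + j12.66.
Step 4 — H = 0.006197 - j0.07848.
Step 5 — Magnitude: |H| = 0.07872 (-22.1 dB); phase: φ = -85.5°.

|H| = 0.07872 (-22.1 dB), φ = -85.5°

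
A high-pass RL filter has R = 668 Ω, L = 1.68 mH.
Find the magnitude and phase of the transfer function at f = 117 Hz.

Step 1 — Angular frequency: ω = 2π·117 = 735.1 rad/s.
Step 2 — Transfer function: H(jω) = jωL/(R + jωL).
Step 3 — Numerator jωL = j·1.235; denominator R + jωL = 668 + j1.235.
Step 4 — H = 3.418e-06 + j0.001849.
Step 5 — Magnitude: |H| = 0.001849 (-54.7 dB); phase: φ = 89.9°.

|H| = 0.001849 (-54.7 dB), φ = 89.9°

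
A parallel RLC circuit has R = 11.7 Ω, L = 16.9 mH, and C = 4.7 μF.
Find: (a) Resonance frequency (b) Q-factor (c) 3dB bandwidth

Step 1 — Resonance: ω₀ = 1/√(LC) = 1/√(0.0169·4.7e-06) = 3548 rad/s.
Step 2 — f₀ = ω₀/(2π) = 564.7 Hz.
Step 3 — Parallel Q: Q = R/(ω₀L) = 11.7/(3548·0.0169) = 0.1951.
Step 4 — Bandwidth: Δω = ω₀/Q = 1.819e+04 rad/s; BW = Δω/(2π) = 2894 Hz.

(a) f₀ = 564.7 Hz  (b) Q = 0.1951  (c) BW = 2894 Hz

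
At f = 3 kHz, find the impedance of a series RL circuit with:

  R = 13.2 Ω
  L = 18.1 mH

Step 1 — Angular frequency: ω = 2π·f = 2π·3000 = 1.885e+04 rad/s.
Step 2 — Component impedances:
  R: Z = R = 13.2 Ω
  L: Z = jωL = j·1.885e+04·0.0181 = 0 + j341.2 Ω
Step 3 — Series combination: Z_total = R + L = 13.2 + j341.2 Ω = 341.4∠87.8° Ω.

Z = 13.2 + j341.2 Ω = 341.4∠87.8° Ω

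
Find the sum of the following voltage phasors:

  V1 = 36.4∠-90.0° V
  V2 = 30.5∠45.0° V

Step 1 — Convert each phasor to rectangular form:
  V1 = 36.4·(cos(-90.0°) + j·sin(-90.0°)) = 0 - j36.4 V
  V2 = 30.5·(cos(45.0°) + j·sin(45.0°)) = 21.57 + j21.57 V
Step 2 — Sum components: V_total = 21.57 - j14.83 V.
Step 3 — Convert to polar: |V_total| = 26.18 V, ∠V_total = -34.5°.

V_total = 26.18∠-34.5° V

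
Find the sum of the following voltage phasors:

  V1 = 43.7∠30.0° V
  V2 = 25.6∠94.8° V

Step 1 — Convert each phasor to rectangular form:
  V1 = 43.7·(cos(30.0°) + j·sin(30.0°)) = 37.85 + j21.85 V
  V2 = 25.6·(cos(94.8°) + j·sin(94.8°)) = -2.142 + j25.51 V
Step 2 — Sum components: V_total = 35.7 + j47.36 V.
Step 3 — Convert to polar: |V_total| = 59.31 V, ∠V_total = 53.0°.

V_total = 59.31∠53.0° V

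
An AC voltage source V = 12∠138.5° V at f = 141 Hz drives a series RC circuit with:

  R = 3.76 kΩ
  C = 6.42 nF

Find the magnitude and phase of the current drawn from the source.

Step 1 — Angular frequency: ω = 2π·f = 2π·141 = 885.9 rad/s.
Step 2 — Component impedances:
  R: Z = R = 3760 Ω
  C: Z = 1/(jωC) = -j/(ω·C) = 0 - j1.758e+05 Ω
Step 3 — Series combination: Z_total = R + C = 3760 - j1.758e+05 Ω = 1.759e+05∠-88.8° Ω.
Step 4 — Source phasor: V = 12∠138.5° V = -8.987 + j7.951 V.
Step 5 — Ohm's law: I = V / Z_total = (-8.987 + j7.951) / (3760 - j1.758e+05) = -4.63e-05 - j5.013e-05 A.
Step 6 — Convert to polar: |I| = 6.824e-05 A, ∠I = -132.7°.

I = 6.824e-05∠-132.7° A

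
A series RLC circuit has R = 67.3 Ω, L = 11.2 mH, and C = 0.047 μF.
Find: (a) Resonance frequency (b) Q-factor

Step 1 — Resonance condition Im(Z)=0 gives ω₀ = 1/√(LC).
Step 2 — ω₀ = 1/√(0.0112·4.7e-08) = 4.359e+04 rad/s.
Step 3 — f₀ = ω₀/(2π) = 6937 Hz.
Step 4 — Series Q: Q = ω₀L/R = 4.359e+04·0.0112/67.3 = 7.253.

(a) f₀ = 6937 Hz  (b) Q = 7.253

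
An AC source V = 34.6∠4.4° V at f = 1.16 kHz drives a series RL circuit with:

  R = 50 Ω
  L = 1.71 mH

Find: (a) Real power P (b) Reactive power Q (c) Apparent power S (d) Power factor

Step 1 — Angular frequency: ω = 2π·f = 2π·1160 = 7288 rad/s.
Step 2 — Component impedances:
  R: Z = R = 50 Ω
  L: Z = jωL = j·7288·0.00171 = 0 + j12.46 Ω
Step 3 — Series combination: Z_total = R + L = 50 + j12.46 Ω = 51.53∠14.0° Ω.
Step 4 — Source phasor: V = 34.6∠4.4° V = 34.5 + j2.654 V.
Step 5 — Current: I = V / Z = 0.6621 - j0.1119 A = 0.6715∠-9.6° A.
Step 6 — Complex power: S = V·I* = 22.54 + j5.619 VA.
Step 7 — Real power: P = Re(S) = 22.54 W.
Step 8 — Reactive power: Q = Im(S) = 5.619 VAR.
Step 9 — Apparent power: |S| = 23.23 VA.
Step 10 — Power factor: PF = P/|S| = 0.9703 (lagging).

(a) P = 22.54 W  (b) Q = 5.619 VAR  (c) S = 23.23 VA  (d) PF = 0.9703 (lagging)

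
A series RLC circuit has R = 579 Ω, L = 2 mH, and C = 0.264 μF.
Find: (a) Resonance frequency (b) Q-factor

Step 1 — Resonance condition Im(Z)=0 gives ω₀ = 1/√(LC).
Step 2 — ω₀ = 1/√(0.002·2.64e-07) = 4.352e+04 rad/s.
Step 3 — f₀ = ω₀/(2π) = 6926 Hz.
Step 4 — Series Q: Q = ω₀L/R = 4.352e+04·0.002/579 = 0.1503.

(a) f₀ = 6926 Hz  (b) Q = 0.1503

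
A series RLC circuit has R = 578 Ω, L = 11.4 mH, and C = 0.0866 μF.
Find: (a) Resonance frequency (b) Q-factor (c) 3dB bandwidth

Step 1 — Resonance: ω₀ = 1/√(LC) = 1/√(0.0114·8.66e-08) = 3.183e+04 rad/s.
Step 2 — f₀ = ω₀/(2π) = 5065 Hz.
Step 3 — Series Q: Q = ω₀L/R = 3.183e+04·0.0114/578 = 0.6277.
Step 4 — Bandwidth: Δω = ω₀/Q = 5.07e+04 rad/s; BW = Δω/(2π) = 8069 Hz.

(a) f₀ = 5065 Hz  (b) Q = 0.6277  (c) BW = 8069 Hz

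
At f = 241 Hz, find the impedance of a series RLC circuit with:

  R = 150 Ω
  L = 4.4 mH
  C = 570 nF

Step 1 — Angular frequency: ω = 2π·f = 2π·241 = 1514 rad/s.
Step 2 — Component impedances:
  R: Z = R = 150 Ω
  L: Z = jωL = j·1514·0.0044 = 0 + j6.663 Ω
  C: Z = 1/(jωC) = -j/(ω·C) = 0 - j1159 Ω
Step 3 — Series combination: Z_total = R + L + C = 150 - j1152 Ω = 1162∠-82.6° Ω.

Z = 150 - j1152 Ω = 1162∠-82.6° Ω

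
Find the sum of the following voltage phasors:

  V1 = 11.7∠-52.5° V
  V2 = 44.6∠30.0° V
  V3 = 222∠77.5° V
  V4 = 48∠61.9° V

Step 1 — Convert each phasor to rectangular form:
  V1 = 11.7·(cos(-52.5°) + j·sin(-52.5°)) = 7.123 - j9.282 V
  V2 = 44.6·(cos(30.0°) + j·sin(30.0°)) = 38.62 + j22.3 V
  V3 = 222·(cos(77.5°) + j·sin(77.5°)) = 48.05 + j216.7 V
  V4 = 48·(cos(61.9°) + j·sin(61.9°)) = 22.61 + j42.34 V
Step 2 — Sum components: V_total = 116.4 + j272.1 V.
Step 3 — Convert to polar: |V_total| = 296 V, ∠V_total = 66.8°.

V_total = 296∠66.8° V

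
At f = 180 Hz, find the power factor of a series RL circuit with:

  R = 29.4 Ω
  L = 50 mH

Step 1 — Angular frequency: ω = 2π·f = 2π·180 = 1131 rad/s.
Step 2 — Component impedances:
  R: Z = R = 29.4 Ω
  L: Z = jωL = j·1131·0.05 = 0 + j56.55 Ω
Step 3 — Series combination: Z_total = R + L = 29.4 + j56.55 Ω = 63.73∠62.5° Ω.
Step 4 — Power factor: PF = cos(φ) = Re(Z)/|Z| = 29.4/63.73 = 0.4613.
Step 5 — Type: Im(Z) = 56.55 ⇒ lagging (phase φ = 62.5°).

PF = 0.4613 (lagging, φ = 62.5°)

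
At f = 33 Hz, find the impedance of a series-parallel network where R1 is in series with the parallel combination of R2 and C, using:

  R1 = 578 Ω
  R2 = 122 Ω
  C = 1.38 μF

Step 1 — Angular frequency: ω = 2π·f = 2π·33 = 207.3 rad/s.
Step 2 — Component impedances:
  R1: Z = R = 578 Ω
  R2: Z = R = 122 Ω
  C: Z = 1/(jωC) = -j/(ω·C) = 0 - j3495 Ω
Step 3 — Parallel branch: R2 || C = 1/(1/R2 + 1/C) = 121.9 - j4.254 Ω.
Step 4 — Series with R1: Z_total = R1 + (R2 || C) = 699.9 - j4.254 Ω = 699.9∠-0.3° Ω.

Z = 699.9 - j4.254 Ω = 699.9∠-0.3° Ω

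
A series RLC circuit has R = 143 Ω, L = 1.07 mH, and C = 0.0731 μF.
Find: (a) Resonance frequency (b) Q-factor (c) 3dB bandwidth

Step 1 — Resonance: ω₀ = 1/√(LC) = 1/√(0.00107·7.31e-08) = 1.131e+05 rad/s.
Step 2 — f₀ = ω₀/(2π) = 1.8e+04 Hz.
Step 3 — Series Q: Q = ω₀L/R = 1.131e+05·0.00107/143 = 0.8461.
Step 4 — Bandwidth: Δω = ω₀/Q = 1.336e+05 rad/s; BW = Δω/(2π) = 2.127e+04 Hz.

(a) f₀ = 1.8e+04 Hz  (b) Q = 0.8461  (c) BW = 2.127e+04 Hz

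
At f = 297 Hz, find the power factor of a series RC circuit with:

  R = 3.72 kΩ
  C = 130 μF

Step 1 — Angular frequency: ω = 2π·f = 2π·297 = 1866 rad/s.
Step 2 — Component impedances:
  R: Z = R = 3720 Ω
  C: Z = 1/(jωC) = -j/(ω·C) = 0 - j4.122 Ω
Step 3 — Series combination: Z_total = R + C = 3720 - j4.122 Ω = 3720∠-0.1° Ω.
Step 4 — Power factor: PF = cos(φ) = Re(Z)/|Z| = 3720/3720 = 1.
Step 5 — Type: Im(Z) = -4.122 ⇒ leading (phase φ = -0.1°).

PF = 1 (leading, φ = -0.1°)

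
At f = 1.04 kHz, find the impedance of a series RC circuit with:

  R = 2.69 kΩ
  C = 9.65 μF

Step 1 — Angular frequency: ω = 2π·f = 2π·1040 = 6535 rad/s.
Step 2 — Component impedances:
  R: Z = R = 2690 Ω
  C: Z = 1/(jωC) = -j/(ω·C) = 0 - j15.86 Ω
Step 3 — Series combination: Z_total = R + C = 2690 - j15.86 Ω = 2690∠-0.3° Ω.

Z = 2690 - j15.86 Ω = 2690∠-0.3° Ω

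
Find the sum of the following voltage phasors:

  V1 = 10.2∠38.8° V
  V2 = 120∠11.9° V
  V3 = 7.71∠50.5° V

Step 1 — Convert each phasor to rectangular form:
  V1 = 10.2·(cos(38.8°) + j·sin(38.8°)) = 7.949 + j6.391 V
  V2 = 120·(cos(11.9°) + j·sin(11.9°)) = 117.4 + j24.74 V
  V3 = 7.71·(cos(50.5°) + j·sin(50.5°)) = 4.904 + j5.949 V
Step 2 — Sum components: V_total = 130.3 + j37.09 V.
Step 3 — Convert to polar: |V_total| = 135.5 V, ∠V_total = 15.9°.

V_total = 135.5∠15.9° V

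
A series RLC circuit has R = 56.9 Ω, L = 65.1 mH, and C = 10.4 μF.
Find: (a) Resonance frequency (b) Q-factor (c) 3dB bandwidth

Step 1 — Resonance condition Im(Z)=0 gives ω₀ = 1/√(LC).
Step 2 — ω₀ = 1/√(0.0651·1.04e-05) = 1215 rad/s.
Step 3 — f₀ = ω₀/(2π) = 193.4 Hz.
Step 4 — Series Q: Q = ω₀L/R = 1215·0.0651/56.9 = 1.39.
Step 5 — 3dB bandwidth: Δω = ω₀/Q = 874 rad/s; BW = Δω/(2π) = 139.1 Hz.

(a) f₀ = 193.4 Hz  (b) Q = 1.39  (c) BW = 139.1 Hz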